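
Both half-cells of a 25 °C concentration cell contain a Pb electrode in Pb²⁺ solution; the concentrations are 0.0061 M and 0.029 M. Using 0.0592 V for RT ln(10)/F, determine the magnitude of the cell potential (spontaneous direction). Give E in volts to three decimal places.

For a concentration cell E°cell = 0. The 0.029 M side is the cathode (reduction is favoured where [Pb²⁺] is higher).
With n = 2, E = −(0.0592/2) log([Pb²⁺]ₐₙ/[Pb²⁺]꜀ₐₜ) = −(0.0592/2) log(0.0061/0.029) = −(0.0592/2)(-0.677) = +0.020 V.

+0.020 V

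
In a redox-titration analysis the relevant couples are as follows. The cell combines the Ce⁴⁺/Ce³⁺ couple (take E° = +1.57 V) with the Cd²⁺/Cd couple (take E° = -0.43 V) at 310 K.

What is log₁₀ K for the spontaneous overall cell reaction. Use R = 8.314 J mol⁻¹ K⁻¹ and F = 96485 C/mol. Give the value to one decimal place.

Cathode: Ce⁴⁺/Ce³⁺; anode: Cd²⁺/Cd. E°cell = (+1.57) − (-0.43) = +2.00 V, with n = 2.
ΔG° = −nFE° = −RT ln K, so ln K = nFE°/(RT) = (2)(96485)(+2.00) / ((8.314)(310)) = 149.744.
log₁₀ K = 149.744 / ln 10 = 65.0.

65.0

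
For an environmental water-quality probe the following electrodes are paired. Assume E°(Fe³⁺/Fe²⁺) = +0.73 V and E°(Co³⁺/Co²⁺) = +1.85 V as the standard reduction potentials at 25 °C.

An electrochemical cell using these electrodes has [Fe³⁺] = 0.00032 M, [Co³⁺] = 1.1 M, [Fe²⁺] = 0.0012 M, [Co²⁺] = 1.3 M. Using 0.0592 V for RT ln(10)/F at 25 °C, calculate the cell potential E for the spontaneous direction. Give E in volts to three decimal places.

+1.150 V

Co³⁺/Co²⁺ is the cathode (higher E°), Fe³⁺/Fe²⁺ the anode: E°cell = +1.85 − (+0.73) = +1.12 V, n = 1.
Overall: Co³⁺(aq) + Fe²⁺(aq) → Co²⁺(aq) + Fe³⁺(aq)
Q = [Co²⁺]·[Fe³⁺] / ([Co³⁺]·[Fe²⁺]); log Q = -0.501.
E = E° − (0.0592/n) log Q = +1.12 − (0.0592/1)(-0.501) = +1.150 V.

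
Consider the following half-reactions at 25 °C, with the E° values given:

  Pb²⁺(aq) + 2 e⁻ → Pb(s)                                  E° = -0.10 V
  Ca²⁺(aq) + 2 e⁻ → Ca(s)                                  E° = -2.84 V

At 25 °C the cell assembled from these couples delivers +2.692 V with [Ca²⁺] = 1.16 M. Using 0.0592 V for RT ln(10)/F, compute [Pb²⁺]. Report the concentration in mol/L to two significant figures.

Pb²⁺/Pb is the cathode, Ca²⁺/Ca the anode: E°cell = +2.74 V, n = 2.
Overall reaction: Pb²⁺(aq) + Ca(s) → Pb(s) + Ca²⁺(aq); Q = [Ca²⁺]^1/[Pb²⁺]^1.
From E = E° − (0.0592/n) log Q: log Q = (E° − E)·n/0.0592 = (+2.74 − (+2.692))·2/0.0592 = 1.6216.
So 1·log[Pb²⁺] = 1·log(1.16) − log Q = 0.0645 − (1.6216) = -1.5571; [Pb²⁺] = 10^(-1.5571) ≈ 0.028 M.

0.028 M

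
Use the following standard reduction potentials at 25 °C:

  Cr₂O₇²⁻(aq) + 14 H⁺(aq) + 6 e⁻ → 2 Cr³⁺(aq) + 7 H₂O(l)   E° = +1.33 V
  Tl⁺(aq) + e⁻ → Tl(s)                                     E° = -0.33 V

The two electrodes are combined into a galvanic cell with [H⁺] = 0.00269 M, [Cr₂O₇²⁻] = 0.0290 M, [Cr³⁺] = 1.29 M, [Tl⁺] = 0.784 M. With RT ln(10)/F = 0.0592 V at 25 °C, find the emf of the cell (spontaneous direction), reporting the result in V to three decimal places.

+1.294 V

Cr₂O₇²⁻/Cr³⁺ is the cathode (higher E°), Tl⁺/Tl the anode: E°cell = +1.33 − (-0.33) = +1.66 V, n = 6.
Overall: Cr₂O₇²⁻(aq) + 14 H⁺(aq) + 6 Tl(s) → 2 Cr³⁺(aq) + 7 H₂O(l) + 6 Tl⁺(aq)
Q = [Cr³⁺]^2·[Tl⁺]^6 / ([Cr₂O₇²⁻]·[H⁺]^14); log Q = 37.108.
E = E° − (0.0592/n) log Q = +1.66 − (0.0592/6)(37.108) = +1.294 V.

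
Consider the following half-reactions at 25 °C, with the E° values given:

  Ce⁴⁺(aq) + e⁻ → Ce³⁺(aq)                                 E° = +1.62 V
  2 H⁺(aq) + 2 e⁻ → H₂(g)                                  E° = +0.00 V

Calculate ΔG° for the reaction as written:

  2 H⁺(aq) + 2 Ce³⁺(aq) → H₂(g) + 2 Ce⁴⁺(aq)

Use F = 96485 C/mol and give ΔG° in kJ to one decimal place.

+312.6 kJ

As written, H⁺/H₂ is reduced (cathode) and Ce⁴⁺/Ce³⁺ is oxidised (anode), so E°cell = (+0.00) − (+1.62) = -1.62 V.
Balancing electrons gives n = 2.
ΔG° = −nFE° = −(2)(96485)(-1.62) = 312,611 J = +312.6 kJ.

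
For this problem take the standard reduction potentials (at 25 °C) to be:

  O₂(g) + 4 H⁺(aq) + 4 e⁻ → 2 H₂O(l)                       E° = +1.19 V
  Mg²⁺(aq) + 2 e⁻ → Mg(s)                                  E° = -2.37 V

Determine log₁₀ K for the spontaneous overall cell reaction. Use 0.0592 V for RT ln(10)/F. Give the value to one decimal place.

240.5

Cathode: O₂/H₂O; anode: Mg²⁺/Mg. E°cell = +3.56 V, n = 4.
log K = nE°cell / 0.0592 = (4)(+3.56) / 0.0592 = 240.5.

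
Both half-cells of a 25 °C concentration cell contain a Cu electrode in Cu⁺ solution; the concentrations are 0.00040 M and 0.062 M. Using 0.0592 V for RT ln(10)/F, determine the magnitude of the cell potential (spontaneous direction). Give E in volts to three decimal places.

+0.130 V

For a concentration cell E°cell = 0. The 0.062 M side is the cathode (reduction is favoured where [Cu⁺] is higher).
With n = 1, E = −(0.0592/1) log([Cu⁺]ₐₙ/[Cu⁺]꜀ₐₜ) = −(0.0592/1) log(0.0004/0.062) = −(0.0592/1)(-2.190) = +0.130 V.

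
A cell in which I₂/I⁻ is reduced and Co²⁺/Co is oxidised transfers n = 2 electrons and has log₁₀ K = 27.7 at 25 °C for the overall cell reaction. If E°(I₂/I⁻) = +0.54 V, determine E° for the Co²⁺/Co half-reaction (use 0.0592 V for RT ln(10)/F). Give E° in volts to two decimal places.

E°cell = (0.0592/n)·log K = (0.0592/2)(27.7) = +0.820 V.
Since I₂/I⁻ is the cathode and Co²⁺/Co the anode, E°cell = E°(I₂/I⁻) − E°(Co²⁺/Co).
So E°(Co²⁺/Co) = E°(I₂/I⁻) − E°cell = (+0.54) − (+0.820) = -0.28 V.

-0.28 V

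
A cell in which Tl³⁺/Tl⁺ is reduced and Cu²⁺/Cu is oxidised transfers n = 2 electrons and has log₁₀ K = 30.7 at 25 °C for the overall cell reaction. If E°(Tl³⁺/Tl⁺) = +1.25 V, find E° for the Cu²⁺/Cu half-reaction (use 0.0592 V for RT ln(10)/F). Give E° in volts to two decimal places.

E°cell = (0.0592/n)·log K = (0.0592/2)(30.7) = +0.909 V.
Since Tl³⁺/Tl⁺ is the cathode and Cu²⁺/Cu the anode, E°cell = E°(Tl³⁺/Tl⁺) − E°(Cu²⁺/Cu).
So E°(Cu²⁺/Cu) = E°(Tl³⁺/Tl⁺) − E°cell = (+1.25) − (+0.909) = +0.34 V.

+0.34 V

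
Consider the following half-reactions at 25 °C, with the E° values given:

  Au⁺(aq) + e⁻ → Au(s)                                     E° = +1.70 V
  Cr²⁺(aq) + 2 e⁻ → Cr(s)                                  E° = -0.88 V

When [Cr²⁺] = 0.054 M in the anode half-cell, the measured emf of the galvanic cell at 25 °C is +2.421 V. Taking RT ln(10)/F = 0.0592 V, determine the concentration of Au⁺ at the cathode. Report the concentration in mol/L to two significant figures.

Au⁺/Au is the cathode, Cr²⁺/Cr the anode: E°cell = +2.58 V, n = 2.
Overall reaction: 2 Au⁺(aq) + Cr(s) → 2 Au(s) + Cr²⁺(aq); Q = [Cr²⁺]^1/[Au⁺]^2.
From E = E° − (0.0592/n) log Q: log Q = (E° − E)·n/0.0592 = (+2.58 − (+2.421))·2/0.0592 = 5.3716.
So 2·log[Au⁺] = 1·log(0.054) − log Q = -1.2676 − (5.3716) = -6.6392; log[Au⁺] = -6.6392 / 2 = -3.3196; [Au⁺] = 10^(-3.3196) ≈ 0.00048 M.

0.00048 M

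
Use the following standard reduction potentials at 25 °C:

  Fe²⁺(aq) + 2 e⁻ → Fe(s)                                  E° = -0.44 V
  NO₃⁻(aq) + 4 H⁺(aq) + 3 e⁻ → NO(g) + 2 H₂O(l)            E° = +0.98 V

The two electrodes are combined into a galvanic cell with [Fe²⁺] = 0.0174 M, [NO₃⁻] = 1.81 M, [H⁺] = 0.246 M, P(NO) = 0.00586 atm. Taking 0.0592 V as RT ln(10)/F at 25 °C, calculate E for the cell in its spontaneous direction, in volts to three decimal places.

+1.473 V

NO₃⁻/NO is the cathode (higher E°), Fe²⁺/Fe the anode: E°cell = +0.98 − (-0.44) = +1.42 V, n = 6.
Overall: 2 NO₃⁻(aq) + 8 H⁺(aq) + 3 Fe(s) → 2 NO(g) + 4 H₂O(l) + 3 Fe²⁺(aq)
Q = P(NO)^2·[Fe²⁺]^3 / ([NO₃⁻]^2·[H⁺]^8); log Q = -5.385.
E = E° − (0.0592/n) log Q = +1.42 − (0.0592/6)(-5.385) = +1.473 V.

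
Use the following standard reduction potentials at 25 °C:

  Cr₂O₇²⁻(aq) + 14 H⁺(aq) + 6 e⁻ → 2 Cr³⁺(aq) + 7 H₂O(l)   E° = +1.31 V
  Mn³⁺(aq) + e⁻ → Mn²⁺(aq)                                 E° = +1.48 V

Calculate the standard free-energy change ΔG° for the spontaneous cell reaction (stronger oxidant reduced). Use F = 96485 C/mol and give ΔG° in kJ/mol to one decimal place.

Mn³⁺/Mn²⁺ (E° = +1.48 V) is the cathode; Cr₂O₇²⁻/Cr³⁺ (E° = +1.31 V) is the anode, so E°cell = +0.17 V.
Balancing electrons gives n = 6 (lcm of 1 and 6).
ΔG° = −nFE° = −(6)(96485)(+0.17) = -98,415 J = -98.4 kJ/mol.

-98.4 kJ/mol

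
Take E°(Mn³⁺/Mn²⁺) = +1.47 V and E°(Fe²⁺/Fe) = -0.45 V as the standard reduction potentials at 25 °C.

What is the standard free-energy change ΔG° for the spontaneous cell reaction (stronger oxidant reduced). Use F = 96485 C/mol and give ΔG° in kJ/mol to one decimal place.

-370.5 kJ/mol

Mn³⁺/Mn²⁺ (E° = +1.47 V) is the cathode; Fe²⁺/Fe (E° = -0.45 V) is the anode, so E°cell = +1.92 V.
Balancing electrons gives n = 2 (lcm of 1 and 2).
ΔG° = −nFE° = −(2)(96485)(+1.92) = -370,502 J = -370.5 kJ/mol.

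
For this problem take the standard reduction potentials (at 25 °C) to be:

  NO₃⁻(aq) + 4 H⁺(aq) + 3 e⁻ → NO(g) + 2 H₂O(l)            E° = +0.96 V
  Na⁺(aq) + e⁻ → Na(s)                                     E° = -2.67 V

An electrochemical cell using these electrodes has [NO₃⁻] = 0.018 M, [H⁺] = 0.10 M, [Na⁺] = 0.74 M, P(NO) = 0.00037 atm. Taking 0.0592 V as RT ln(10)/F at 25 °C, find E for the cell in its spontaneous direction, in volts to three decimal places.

+3.592 V

NO₃⁻/NO is the cathode (higher E°), Na⁺/Na the anode: E°cell = +0.96 − (-2.67) = +3.63 V, n = 3.
Overall: NO₃⁻(aq) + 4 H⁺(aq) + 3 Na(s) → NO(g) + 2 H₂O(l) + 3 Na⁺(aq)
Q = P(NO)·[Na⁺]^3 / ([NO₃⁻]·[H⁺]^4); log Q = 1.921.
E = E° − (0.0592/n) log Q = +3.63 − (0.0592/3)(1.921) = +3.592 V.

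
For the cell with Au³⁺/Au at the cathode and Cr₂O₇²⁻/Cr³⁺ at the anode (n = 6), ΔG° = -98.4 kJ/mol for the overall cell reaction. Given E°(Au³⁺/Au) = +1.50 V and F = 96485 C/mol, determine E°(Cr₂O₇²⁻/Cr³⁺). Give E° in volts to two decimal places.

+1.33 V

E°cell = −ΔG°/(nF) = −(-98.4×10³)/((6)(96485)) = +0.170 V.
Since Au³⁺/Au is the cathode and Cr₂O₇²⁻/Cr³⁺ the anode, E°cell = E°(Au³⁺/Au) − E°(Cr₂O₇²⁻/Cr³⁺).
So E°(Cr₂O₇²⁻/Cr³⁺) = E°(Au³⁺/Au) − E°cell = (+1.50) − (+0.170) = +1.33 V.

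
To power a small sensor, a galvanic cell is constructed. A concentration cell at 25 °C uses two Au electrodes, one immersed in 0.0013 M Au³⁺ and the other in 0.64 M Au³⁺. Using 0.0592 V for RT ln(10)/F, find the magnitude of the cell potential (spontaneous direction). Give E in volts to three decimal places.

For a concentration cell E°cell = 0. The 0.64 M side is the cathode (reduction is favoured where [Au³⁺] is higher).
With n = 3, E = −(0.0592/3) log([Au³⁺]ₐₙ/[Au³⁺]꜀ₐₜ) = −(0.0592/3) log(0.0013/0.64) = −(0.0592/3)(-2.692) = +0.053 V.

+0.053 V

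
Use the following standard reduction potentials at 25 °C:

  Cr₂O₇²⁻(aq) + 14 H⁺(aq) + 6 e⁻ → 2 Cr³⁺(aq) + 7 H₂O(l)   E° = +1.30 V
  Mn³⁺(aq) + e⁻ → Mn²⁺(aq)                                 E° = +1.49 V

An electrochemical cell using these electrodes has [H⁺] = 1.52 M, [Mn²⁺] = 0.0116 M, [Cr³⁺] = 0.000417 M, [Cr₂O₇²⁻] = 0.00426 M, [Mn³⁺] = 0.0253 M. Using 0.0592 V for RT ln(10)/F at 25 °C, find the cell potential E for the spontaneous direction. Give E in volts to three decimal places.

+0.142 V

Mn³⁺/Mn²⁺ is the cathode (higher E°), Cr₂O₇²⁻/Cr³⁺ the anode: E°cell = +1.49 − (+1.30) = +0.19 V, n = 6.
Overall: 6 Mn³⁺(aq) + 2 Cr³⁺(aq) + 7 H₂O(l) → 6 Mn²⁺(aq) + Cr₂O₇²⁻(aq) + 14 H⁺(aq)
Q = [Mn²⁺]^6·[Cr₂O₇²⁻]·[H⁺]^14 / ([Mn³⁺]^6·[Cr³⁺]^2); log Q = 4.903.
E = E° − (0.0592/n) log Q = +0.19 − (0.0592/6)(4.903) = +0.142 V.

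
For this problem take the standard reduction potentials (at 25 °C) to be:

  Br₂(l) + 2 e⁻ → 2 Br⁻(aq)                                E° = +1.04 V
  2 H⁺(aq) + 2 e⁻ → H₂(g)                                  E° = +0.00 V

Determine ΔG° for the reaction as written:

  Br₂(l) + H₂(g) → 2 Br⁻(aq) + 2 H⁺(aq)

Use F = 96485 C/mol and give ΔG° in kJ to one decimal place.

-200.7 kJ

As written, Br₂/Br⁻ is reduced (cathode) and H⁺/H₂ is oxidised (anode), so E°cell = (+1.04) − (+0.00) = +1.04 V.
Balancing electrons gives n = 2.
ΔG° = −nFE° = −(2)(96485)(+1.04) = -200,689 J = -200.7 kJ.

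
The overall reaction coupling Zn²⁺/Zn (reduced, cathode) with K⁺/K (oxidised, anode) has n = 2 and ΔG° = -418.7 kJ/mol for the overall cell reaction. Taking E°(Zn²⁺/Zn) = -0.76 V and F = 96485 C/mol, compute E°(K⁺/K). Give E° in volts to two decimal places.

E°cell = −ΔG°/(nF) = −(-418.7×10³)/((2)(96485)) = +2.170 V.
Since Zn²⁺/Zn is the cathode and K⁺/K the anode, E°cell = E°(Zn²⁺/Zn) − E°(K⁺/K).
So E°(K⁺/K) = E°(Zn²⁺/Zn) − E°cell = (-0.76) − (+2.170) = -2.93 V.

-2.93 V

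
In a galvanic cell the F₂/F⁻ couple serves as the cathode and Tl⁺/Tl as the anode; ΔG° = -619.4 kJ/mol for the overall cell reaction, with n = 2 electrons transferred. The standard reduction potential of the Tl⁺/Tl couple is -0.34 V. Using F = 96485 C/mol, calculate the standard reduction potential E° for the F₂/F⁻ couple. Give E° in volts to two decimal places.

E°cell = −ΔG°/(nF) = −(-619.4×10³)/((2)(96485)) = +3.210 V.
Since F₂/F⁻ is the cathode and Tl⁺/Tl the anode, E°cell = E°(F₂/F⁻) − E°(Tl⁺/Tl).
So E°(F₂/F⁻) = E°cell + E°(Tl⁺/Tl) = +3.210 + (-0.34) = +2.87 V.

+2.87 V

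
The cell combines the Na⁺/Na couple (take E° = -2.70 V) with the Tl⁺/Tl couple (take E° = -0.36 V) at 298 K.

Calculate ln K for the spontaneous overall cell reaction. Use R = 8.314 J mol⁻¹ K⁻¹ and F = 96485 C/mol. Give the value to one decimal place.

91.1

Cathode: Tl⁺/Tl; anode: Na⁺/Na. E°cell = (-0.36) − (-2.70) = +2.34 V, with n = 1.
ΔG° = −nFE° = −RT ln K, so ln K = nFE°/(RT) = (1)(96485)(+2.34) / ((8.314)(298)) = 91.127.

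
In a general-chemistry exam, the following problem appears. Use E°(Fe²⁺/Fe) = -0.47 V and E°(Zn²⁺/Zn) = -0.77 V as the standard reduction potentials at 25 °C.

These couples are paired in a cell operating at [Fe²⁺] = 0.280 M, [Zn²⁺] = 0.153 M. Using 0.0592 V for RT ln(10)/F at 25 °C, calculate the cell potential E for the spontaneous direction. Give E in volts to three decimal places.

+0.308 V

Fe²⁺/Fe is the cathode (higher E°), Zn²⁺/Zn the anode: E°cell = -0.47 − (-0.77) = +0.30 V, n = 2.
Overall: Fe²⁺(aq) + Zn(s) → Fe(s) + Zn²⁺(aq)
Q = [Zn²⁺] / ([Fe²⁺]); log Q = -0.262.
E = E° − (0.0592/n) log Q = +0.30 − (0.0592/2)(-0.262) = +0.308 V.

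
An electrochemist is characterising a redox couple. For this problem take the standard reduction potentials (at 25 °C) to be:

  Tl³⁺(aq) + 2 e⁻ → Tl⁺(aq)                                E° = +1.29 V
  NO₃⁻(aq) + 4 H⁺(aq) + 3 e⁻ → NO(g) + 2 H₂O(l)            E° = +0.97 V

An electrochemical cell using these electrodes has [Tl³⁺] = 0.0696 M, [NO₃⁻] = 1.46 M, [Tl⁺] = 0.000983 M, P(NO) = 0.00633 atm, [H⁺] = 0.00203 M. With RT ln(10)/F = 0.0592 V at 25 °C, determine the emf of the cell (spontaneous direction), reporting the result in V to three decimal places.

Tl³⁺/Tl⁺ is the cathode (higher E°), NO₃⁻/NO the anode: E°cell = +1.29 − (+0.97) = +0.32 V, n = 6.
Overall: 3 Tl³⁺(aq) + 2 NO(g) + 4 H₂O(l) → 3 Tl⁺(aq) + 2 NO₃⁻(aq) + 8 H⁺(aq)
Q = [Tl⁺]^3·[NO₃⁻]^2·[H⁺]^8 / ([Tl³⁺]^3·P(NO)^2); log Q = -22.364.
E = E° − (0.0592/n) log Q = +0.32 − (0.0592/6)(-22.364) = +0.541 V.

+0.541 V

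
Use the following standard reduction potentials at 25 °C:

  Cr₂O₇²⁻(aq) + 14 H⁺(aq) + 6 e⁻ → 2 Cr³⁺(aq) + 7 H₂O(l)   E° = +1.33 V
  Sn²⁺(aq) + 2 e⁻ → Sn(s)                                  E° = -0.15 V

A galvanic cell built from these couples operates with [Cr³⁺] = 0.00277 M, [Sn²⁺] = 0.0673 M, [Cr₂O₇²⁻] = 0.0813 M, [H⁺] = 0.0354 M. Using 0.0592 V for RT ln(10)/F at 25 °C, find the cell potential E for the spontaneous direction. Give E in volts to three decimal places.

Cr₂O₇²⁻/Cr³⁺ is the cathode (higher E°), Sn²⁺/Sn the anode: E°cell = +1.33 − (-0.15) = +1.48 V, n = 6.
Overall: Cr₂O₇²⁻(aq) + 14 H⁺(aq) + 3 Sn(s) → 2 Cr³⁺(aq) + 7 H₂O(l) + 3 Sn²⁺(aq)
Q = [Cr³⁺]^2·[Sn²⁺]^3 / ([Cr₂O₇²⁻]·[H⁺]^14); log Q = 12.773.
E = E° − (0.0592/n) log Q = +1.48 − (0.0592/6)(12.773) = +1.354 V.

+1.354 V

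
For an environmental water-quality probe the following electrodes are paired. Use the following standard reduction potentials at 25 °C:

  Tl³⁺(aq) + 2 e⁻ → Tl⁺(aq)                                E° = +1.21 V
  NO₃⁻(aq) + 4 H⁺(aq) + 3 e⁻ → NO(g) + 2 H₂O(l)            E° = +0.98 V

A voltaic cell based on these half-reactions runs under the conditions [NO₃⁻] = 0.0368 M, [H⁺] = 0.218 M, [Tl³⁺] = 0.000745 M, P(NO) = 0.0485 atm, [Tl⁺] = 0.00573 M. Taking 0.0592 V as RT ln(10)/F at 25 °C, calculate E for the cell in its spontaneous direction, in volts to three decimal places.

+0.258 V

Tl³⁺/Tl⁺ is the cathode (higher E°), NO₃⁻/NO the anode: E°cell = +1.21 − (+0.98) = +0.23 V, n = 6.
Overall: 3 Tl³⁺(aq) + 2 NO(g) + 4 H₂O(l) → 3 Tl⁺(aq) + 2 NO₃⁻(aq) + 8 H⁺(aq)
Q = [Tl⁺]^3·[NO₃⁻]^2·[H⁺]^8 / ([Tl³⁺]^3·P(NO)^2); log Q = -2.874.
E = E° − (0.0592/n) log Q = +0.23 − (0.0592/6)(-2.874) = +0.258 V.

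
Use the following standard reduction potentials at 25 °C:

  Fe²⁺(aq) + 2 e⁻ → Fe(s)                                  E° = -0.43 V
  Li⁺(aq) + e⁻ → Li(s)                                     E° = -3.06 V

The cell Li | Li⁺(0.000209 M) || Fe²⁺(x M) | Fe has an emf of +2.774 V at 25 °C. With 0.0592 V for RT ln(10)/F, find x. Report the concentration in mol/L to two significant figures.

0.0032 M

Fe²⁺/Fe is the cathode, Li⁺/Li the anode: E°cell = +2.63 V, n = 2.
Overall reaction: Fe²⁺(aq) + 2 Li(s) → Fe(s) + 2 Li⁺(aq); Q = [Li⁺]^2/[Fe²⁺]^1.
From E = E° − (0.0592/n) log Q: log Q = (E° − E)·n/0.0592 = (+2.63 − (+2.774))·2/0.0592 = -4.8649.
So 1·log[Fe²⁺] = 2·log(0.000209) − log Q = -7.3597 − (-4.8649) = -2.4948; [Fe²⁺] = 10^(-2.4948) ≈ 0.0032 M.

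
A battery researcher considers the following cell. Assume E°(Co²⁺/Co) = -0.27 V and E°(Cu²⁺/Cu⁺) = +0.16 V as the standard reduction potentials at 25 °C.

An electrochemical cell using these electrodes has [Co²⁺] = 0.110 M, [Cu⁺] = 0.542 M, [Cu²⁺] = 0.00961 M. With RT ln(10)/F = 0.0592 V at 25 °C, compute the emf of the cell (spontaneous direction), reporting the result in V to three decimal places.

+0.355 V

Cu²⁺/Cu⁺ is the cathode (higher E°), Co²⁺/Co the anode: E°cell = +0.16 − (-0.27) = +0.43 V, n = 2.
Overall: 2 Cu²⁺(aq) + Co(s) → 2 Cu⁺(aq) + Co²⁺(aq)
Q = [Cu⁺]^2·[Co²⁺] / ([Cu²⁺]^2); log Q = 2.544.
E = E° − (0.0592/n) log Q = +0.43 − (0.0592/2)(2.544) = +0.355 V.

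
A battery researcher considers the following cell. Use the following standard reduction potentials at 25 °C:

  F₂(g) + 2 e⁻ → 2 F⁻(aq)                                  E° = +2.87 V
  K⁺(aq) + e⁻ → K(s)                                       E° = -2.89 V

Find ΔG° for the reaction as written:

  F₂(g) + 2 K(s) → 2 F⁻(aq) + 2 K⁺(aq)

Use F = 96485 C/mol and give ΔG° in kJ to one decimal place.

As written, F₂/F⁻ is reduced (cathode) and K⁺/K is oxidised (anode), so E°cell = (+2.87) − (-2.89) = +5.76 V.
Balancing electrons gives n = 2.
ΔG° = −nFE° = −(2)(96485)(+5.76) = -1,111,507 J = -1111.5 kJ.

-1111.5 kJ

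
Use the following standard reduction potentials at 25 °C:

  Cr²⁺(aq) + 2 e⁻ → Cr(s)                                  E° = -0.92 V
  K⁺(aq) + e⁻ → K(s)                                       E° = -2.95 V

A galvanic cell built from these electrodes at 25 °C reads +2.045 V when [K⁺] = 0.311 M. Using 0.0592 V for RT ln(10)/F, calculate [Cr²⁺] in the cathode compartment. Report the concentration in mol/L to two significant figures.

Cr²⁺/Cr is the cathode, K⁺/K the anode: E°cell = +2.03 V, n = 2.
Overall reaction: Cr²⁺(aq) + 2 K(s) → Cr(s) + 2 K⁺(aq); Q = [K⁺]^2/[Cr²⁺]^1.
From E = E° − (0.0592/n) log Q: log Q = (E° − E)·n/0.0592 = (+2.03 − (+2.045))·2/0.0592 = -0.5068.
So 1·log[Cr²⁺] = 2·log(0.311) − log Q = -1.0145 − (-0.5068) = -0.5077; [Cr²⁺] = 10^(-0.5077) ≈ 0.31 M.

0.31 M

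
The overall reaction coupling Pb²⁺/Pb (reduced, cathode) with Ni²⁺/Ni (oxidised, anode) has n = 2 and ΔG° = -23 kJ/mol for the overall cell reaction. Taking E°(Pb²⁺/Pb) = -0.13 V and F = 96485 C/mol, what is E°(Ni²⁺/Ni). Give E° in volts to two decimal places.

-0.25 V

E°cell = −ΔG°/(nF) = −(-23×10³)/((2)(96485)) = +0.119 V.
Since Pb²⁺/Pb is the cathode and Ni²⁺/Ni the anode, E°cell = E°(Pb²⁺/Pb) − E°(Ni²⁺/Ni).
So E°(Ni²⁺/Ni) = E°(Pb²⁺/Pb) − E°cell = (-0.13) − (+0.119) = -0.25 V.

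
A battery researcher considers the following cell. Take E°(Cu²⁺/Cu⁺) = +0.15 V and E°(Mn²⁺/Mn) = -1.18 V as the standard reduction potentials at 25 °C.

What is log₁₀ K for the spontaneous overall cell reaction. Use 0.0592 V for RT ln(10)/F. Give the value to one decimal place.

Cathode: Cu²⁺/Cu⁺; anode: Mn²⁺/Mn. E°cell = +1.33 V, n = 2.
log K = nE°cell / 0.0592 = (2)(+1.33) / 0.0592 = 44.9.

44.9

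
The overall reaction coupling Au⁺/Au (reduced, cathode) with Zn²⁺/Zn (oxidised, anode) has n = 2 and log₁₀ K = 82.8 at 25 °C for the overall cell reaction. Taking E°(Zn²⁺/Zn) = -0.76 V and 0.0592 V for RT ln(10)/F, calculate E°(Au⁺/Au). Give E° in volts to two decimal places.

+1.69 V

E°cell = (0.0592/n)·log K = (0.0592/2)(82.8) = +2.451 V.
Since Au⁺/Au is the cathode and Zn²⁺/Zn the anode, E°cell = E°(Au⁺/Au) − E°(Zn²⁺/Zn).
So E°(Au⁺/Au) = E°cell + E°(Zn²⁺/Zn) = +2.451 + (-0.76) = +1.69 V.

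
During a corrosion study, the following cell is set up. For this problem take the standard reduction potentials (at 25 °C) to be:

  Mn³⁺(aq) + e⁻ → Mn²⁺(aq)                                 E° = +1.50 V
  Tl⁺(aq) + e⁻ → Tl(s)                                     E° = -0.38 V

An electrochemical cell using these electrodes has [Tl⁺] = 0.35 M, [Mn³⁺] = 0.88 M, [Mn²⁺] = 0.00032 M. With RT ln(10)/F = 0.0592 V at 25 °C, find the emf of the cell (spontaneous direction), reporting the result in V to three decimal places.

Mn³⁺/Mn²⁺ is the cathode (higher E°), Tl⁺/Tl the anode: E°cell = +1.50 − (-0.38) = +1.88 V, n = 1.
Overall: Mn³⁺(aq) + Tl(s) → Mn²⁺(aq) + Tl⁺(aq)
Q = [Mn²⁺]·[Tl⁺] / ([Mn³⁺]); log Q = -3.895.
E = E° − (0.0592/n) log Q = +1.88 − (0.0592/1)(-3.895) = +2.111 V.

+2.111 V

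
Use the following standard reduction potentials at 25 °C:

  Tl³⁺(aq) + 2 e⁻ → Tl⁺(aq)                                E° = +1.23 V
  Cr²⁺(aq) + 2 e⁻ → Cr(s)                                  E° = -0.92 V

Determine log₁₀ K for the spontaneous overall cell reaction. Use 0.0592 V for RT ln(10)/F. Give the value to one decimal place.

Cathode: Tl³⁺/Tl⁺; anode: Cr²⁺/Cr. E°cell = +2.15 V, n = 2.
log K = nE°cell / 0.0592 = (2)(+2.15) / 0.0592 = 72.6.

72.6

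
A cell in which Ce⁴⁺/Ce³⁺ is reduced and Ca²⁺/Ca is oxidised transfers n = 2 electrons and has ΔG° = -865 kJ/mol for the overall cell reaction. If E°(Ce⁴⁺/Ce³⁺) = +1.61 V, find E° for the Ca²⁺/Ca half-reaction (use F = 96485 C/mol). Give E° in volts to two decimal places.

-2.87 V

E°cell = −ΔG°/(nF) = −(-865×10³)/((2)(96485)) = +4.483 V.
Since Ce⁴⁺/Ce³⁺ is the cathode and Ca²⁺/Ca the anode, E°cell = E°(Ce⁴⁺/Ce³⁺) − E°(Ca²⁺/Ca).
So E°(Ca²⁺/Ca) = E°(Ce⁴⁺/Ce³⁺) − E°cell = (+1.61) − (+4.483) = -2.87 V.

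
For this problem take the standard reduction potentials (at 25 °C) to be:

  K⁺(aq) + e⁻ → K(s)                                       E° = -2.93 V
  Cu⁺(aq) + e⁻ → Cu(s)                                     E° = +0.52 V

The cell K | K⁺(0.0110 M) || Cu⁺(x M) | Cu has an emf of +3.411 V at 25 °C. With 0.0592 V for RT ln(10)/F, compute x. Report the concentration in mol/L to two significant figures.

Cu⁺/Cu is the cathode, K⁺/K the anode: E°cell = +3.45 V, n = 1.
Overall reaction: Cu⁺(aq) + K(s) → Cu(s) + K⁺(aq); Q = [K⁺]^1/[Cu⁺]^1.
From E = E° − (0.0592/n) log Q: log Q = (E° − E)·n/0.0592 = (+3.45 − (+3.411))·1/0.0592 = 0.6588.
So 1·log[Cu⁺] = 1·log(0.011) − log Q = -1.9586 − (0.6588) = -2.6174; [Cu⁺] = 10^(-2.6174) ≈ 0.0024 M.

0.0024 M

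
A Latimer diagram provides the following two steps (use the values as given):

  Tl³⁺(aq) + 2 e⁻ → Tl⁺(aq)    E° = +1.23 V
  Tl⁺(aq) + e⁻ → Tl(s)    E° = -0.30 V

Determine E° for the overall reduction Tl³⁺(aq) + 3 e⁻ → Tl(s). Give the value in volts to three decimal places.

+0.720 V

Adding the free-energy changes (−nFE°) of the two steps gives −n₃FE°₃ = −n₁FE°₁ − n₂FE°₂.
E°₃ = (2×+1.23 + 1×-0.30) / 3 = (+2.160) / 3 = +0.720 V.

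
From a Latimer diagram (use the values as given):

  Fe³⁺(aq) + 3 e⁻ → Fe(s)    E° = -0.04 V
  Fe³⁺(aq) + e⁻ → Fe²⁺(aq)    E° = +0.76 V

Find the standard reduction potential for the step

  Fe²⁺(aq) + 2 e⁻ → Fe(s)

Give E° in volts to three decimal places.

Sequential free energies add, so n₃E°₃ = n₁E°₁ + n₂E°₂.
With n₃ = 3, and the known step contributing 1×(+0.76) V, the unknown satisfies 2·E° = 3×(-0.04) − 1×(+0.76) = -0.880.
E° = -0.880 / 2 = -0.440 V.

-0.440 V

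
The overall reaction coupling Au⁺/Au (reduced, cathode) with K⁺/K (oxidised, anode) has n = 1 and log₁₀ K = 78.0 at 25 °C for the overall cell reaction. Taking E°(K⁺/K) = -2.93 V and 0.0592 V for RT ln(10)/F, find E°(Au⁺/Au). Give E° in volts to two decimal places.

E°cell = (0.0592/n)·log K = (0.0592/1)(78.0) = +4.618 V.
Since Au⁺/Au is the cathode and K⁺/K the anode, E°cell = E°(Au⁺/Au) − E°(K⁺/K).
So E°(Au⁺/Au) = E°cell + E°(K⁺/K) = +4.618 + (-2.93) = +1.69 V.

+1.69 V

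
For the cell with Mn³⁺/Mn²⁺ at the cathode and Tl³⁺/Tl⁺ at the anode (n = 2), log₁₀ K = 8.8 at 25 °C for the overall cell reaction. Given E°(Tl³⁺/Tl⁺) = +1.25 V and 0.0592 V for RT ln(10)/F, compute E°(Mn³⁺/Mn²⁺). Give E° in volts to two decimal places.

E°cell = (0.0592/n)·log K = (0.0592/2)(8.8) = +0.260 V.
Since Mn³⁺/Mn²⁺ is the cathode and Tl³⁺/Tl⁺ the anode, E°cell = E°(Mn³⁺/Mn²⁺) − E°(Tl³⁺/Tl⁺).
So E°(Mn³⁺/Mn²⁺) = E°cell + E°(Tl³⁺/Tl⁺) = +0.260 + (+1.25) = +1.51 V.

+1.51 V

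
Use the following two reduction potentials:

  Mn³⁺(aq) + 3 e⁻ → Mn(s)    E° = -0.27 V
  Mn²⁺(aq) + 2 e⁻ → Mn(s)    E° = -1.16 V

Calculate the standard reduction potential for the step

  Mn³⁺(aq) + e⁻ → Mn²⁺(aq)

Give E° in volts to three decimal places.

Sequential free energies add, so n₃E°₃ = n₁E°₁ + n₂E°₂.
With n₃ = 3, and the known step contributing 2×(-1.16) V, the unknown satisfies 1·E° = 3×(-0.27) − 2×(-1.16) = +1.510.
E° = +1.510 / 1 = +1.510 V.

+1.510 V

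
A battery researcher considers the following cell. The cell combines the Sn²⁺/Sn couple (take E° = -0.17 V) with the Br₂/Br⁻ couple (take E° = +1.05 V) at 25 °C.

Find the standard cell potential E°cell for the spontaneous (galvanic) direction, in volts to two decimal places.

+1.22 V

The Br₂/Br⁻ couple has the higher reduction potential, so it is the cathode; Sn²⁺/Sn is oxidised at the anode.
E°cell = E°(cathode) − E°(anode) = (+1.05) − (-0.17) = +1.22 V.
Since E°cell > 0, the reaction is spontaneous under standard conditions.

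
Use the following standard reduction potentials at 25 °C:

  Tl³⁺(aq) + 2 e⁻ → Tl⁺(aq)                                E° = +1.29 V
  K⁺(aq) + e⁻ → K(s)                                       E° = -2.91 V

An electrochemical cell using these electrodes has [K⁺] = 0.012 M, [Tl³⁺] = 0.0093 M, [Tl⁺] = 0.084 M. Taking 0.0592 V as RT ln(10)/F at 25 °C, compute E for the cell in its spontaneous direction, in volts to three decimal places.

Tl³⁺/Tl⁺ is the cathode (higher E°), K⁺/K the anode: E°cell = +1.29 − (-2.91) = +4.20 V, n = 2.
Overall: Tl³⁺(aq) + 2 K(s) → Tl⁺(aq) + 2 K⁺(aq)
Q = [Tl⁺]·[K⁺]^2 / ([Tl³⁺]); log Q = -2.886.
E = E° − (0.0592/n) log Q = +4.20 − (0.0592/2)(-2.886) = +4.285 V.

+4.285 V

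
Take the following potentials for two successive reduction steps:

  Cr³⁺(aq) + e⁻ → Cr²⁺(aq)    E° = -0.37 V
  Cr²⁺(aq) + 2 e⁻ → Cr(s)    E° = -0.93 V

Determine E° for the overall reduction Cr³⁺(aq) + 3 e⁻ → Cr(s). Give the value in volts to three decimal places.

-0.743 V

Since ΔG° = −nFE° is additive over sequential reductions, n₃E°₃ = n₁E°₁ + n₂E°₂.
E°₃ = (1×-0.37 + 2×-0.93) / 3 = (-2.230) / 3 = -0.743 V.
Simply averaging or adding the two E° values would be wrong; the electron-weighted sum is required.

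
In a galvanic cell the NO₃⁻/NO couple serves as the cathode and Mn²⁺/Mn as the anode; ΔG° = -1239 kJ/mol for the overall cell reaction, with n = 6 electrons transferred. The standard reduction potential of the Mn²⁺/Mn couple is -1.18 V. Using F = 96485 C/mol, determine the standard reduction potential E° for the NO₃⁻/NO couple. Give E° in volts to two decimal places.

E°cell = −ΔG°/(nF) = −(-1239×10³)/((6)(96485)) = +2.140 V.
Since NO₃⁻/NO is the cathode and Mn²⁺/Mn the anode, E°cell = E°(NO₃⁻/NO) − E°(Mn²⁺/Mn).
So E°(NO₃⁻/NO) = E°cell + E°(Mn²⁺/Mn) = +2.140 + (-1.18) = +0.96 V.

+0.96 V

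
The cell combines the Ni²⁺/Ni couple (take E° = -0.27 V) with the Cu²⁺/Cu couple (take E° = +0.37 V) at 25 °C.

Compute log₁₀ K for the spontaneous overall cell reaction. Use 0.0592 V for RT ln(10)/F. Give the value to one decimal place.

21.6

Cathode: Cu²⁺/Cu; anode: Ni²⁺/Ni. E°cell = +0.64 V, n = 2.
log K = nE°cell / 0.0592 = (2)(+0.64) / 0.0592 = 21.6.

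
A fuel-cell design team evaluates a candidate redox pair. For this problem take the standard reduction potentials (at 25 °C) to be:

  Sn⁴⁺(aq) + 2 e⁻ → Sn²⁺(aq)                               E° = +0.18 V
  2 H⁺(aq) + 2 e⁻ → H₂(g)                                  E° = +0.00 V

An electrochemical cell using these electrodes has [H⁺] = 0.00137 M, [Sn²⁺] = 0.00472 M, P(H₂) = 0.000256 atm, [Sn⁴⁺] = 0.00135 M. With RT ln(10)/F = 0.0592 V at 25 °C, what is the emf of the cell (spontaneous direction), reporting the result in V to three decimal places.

Sn⁴⁺/Sn²⁺ is the cathode (higher E°), H⁺/H₂ the anode: E°cell = +0.18 − (+0.00) = +0.18 V, n = 2.
Overall: Sn⁴⁺(aq) + H₂(g) → Sn²⁺(aq) + 2 H⁺(aq)
Q = [Sn²⁺]·[H⁺]^2 / ([Sn⁴⁺]·P(H₂)); log Q = -1.591.
E = E° − (0.0592/n) log Q = +0.18 − (0.0592/2)(-1.591) = +0.227 V.

+0.227 V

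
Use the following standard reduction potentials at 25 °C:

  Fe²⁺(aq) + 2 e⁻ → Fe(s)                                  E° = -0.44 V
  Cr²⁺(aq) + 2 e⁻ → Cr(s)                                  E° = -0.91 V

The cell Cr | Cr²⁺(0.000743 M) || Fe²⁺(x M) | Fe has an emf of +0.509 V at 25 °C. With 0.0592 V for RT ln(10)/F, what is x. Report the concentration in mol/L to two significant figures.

0.015 M

Fe²⁺/Fe is the cathode, Cr²⁺/Cr the anode: E°cell = +0.47 V, n = 2.
Overall reaction: Fe²⁺(aq) + Cr(s) → Fe(s) + Cr²⁺(aq); Q = [Cr²⁺]^1/[Fe²⁺]^1.
From E = E° − (0.0592/n) log Q: log Q = (E° − E)·n/0.0592 = (+0.47 − (+0.509))·2/0.0592 = -1.3176.
So 1·log[Fe²⁺] = 1·log(0.000743) − log Q = -3.1290 − (-1.3176) = -1.8114; [Fe²⁺] = 10^(-1.8114) ≈ 0.015 M.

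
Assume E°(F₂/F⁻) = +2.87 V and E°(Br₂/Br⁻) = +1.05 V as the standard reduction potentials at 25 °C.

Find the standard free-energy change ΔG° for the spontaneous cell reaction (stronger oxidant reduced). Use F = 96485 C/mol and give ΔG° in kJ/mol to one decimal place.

F₂/F⁻ (E° = +2.87 V) is the cathode; Br₂/Br⁻ (E° = +1.05 V) is the anode, so E°cell = +1.82 V.
Balancing electrons gives n = 2 (lcm of 2 and 2).
ΔG° = −nFE° = −(2)(96485)(+1.82) = -351,205 J = -351.2 kJ/mol.

-351.2 kJ/mol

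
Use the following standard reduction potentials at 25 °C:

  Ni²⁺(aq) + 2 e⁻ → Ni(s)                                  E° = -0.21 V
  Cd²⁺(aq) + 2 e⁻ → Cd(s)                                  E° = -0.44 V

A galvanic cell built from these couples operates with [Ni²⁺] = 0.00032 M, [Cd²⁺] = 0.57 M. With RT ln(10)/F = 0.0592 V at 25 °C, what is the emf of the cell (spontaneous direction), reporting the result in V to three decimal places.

+0.134 V

Ni²⁺/Ni is the cathode (higher E°), Cd²⁺/Cd the anode: E°cell = -0.21 − (-0.44) = +0.23 V, n = 2.
Overall: Ni²⁺(aq) + Cd(s) → Ni(s) + Cd²⁺(aq)
Q = [Cd²⁺] / ([Ni²⁺]); log Q = 3.251.
E = E° − (0.0592/n) log Q = +0.23 − (0.0592/2)(3.251) = +0.134 V.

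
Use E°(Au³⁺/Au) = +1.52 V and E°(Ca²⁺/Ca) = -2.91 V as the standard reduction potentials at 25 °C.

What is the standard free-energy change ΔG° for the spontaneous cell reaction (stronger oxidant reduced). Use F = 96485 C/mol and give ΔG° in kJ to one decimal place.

-2564.6 kJ

Au³⁺/Au (E° = +1.52 V) is the cathode; Ca²⁺/Ca (E° = -2.91 V) is the anode, so E°cell = +4.43 V.
Balancing electrons gives n = 6 (lcm of 3 and 2).
ΔG° = −nFE° = −(6)(96485)(+4.43) = -2,564,571 J = -2564.6 kJ.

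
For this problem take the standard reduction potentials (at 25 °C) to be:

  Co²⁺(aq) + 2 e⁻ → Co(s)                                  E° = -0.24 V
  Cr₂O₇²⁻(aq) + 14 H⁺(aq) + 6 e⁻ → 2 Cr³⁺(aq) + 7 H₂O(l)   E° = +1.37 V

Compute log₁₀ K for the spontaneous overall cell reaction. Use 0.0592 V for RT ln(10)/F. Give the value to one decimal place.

Cathode: Cr₂O₇²⁻/Cr³⁺; anode: Co²⁺/Co. E°cell = +1.61 V, n = 6.
log K = nE°cell / 0.0592 = (6)(+1.61) / 0.0592 = 163.2.

163.2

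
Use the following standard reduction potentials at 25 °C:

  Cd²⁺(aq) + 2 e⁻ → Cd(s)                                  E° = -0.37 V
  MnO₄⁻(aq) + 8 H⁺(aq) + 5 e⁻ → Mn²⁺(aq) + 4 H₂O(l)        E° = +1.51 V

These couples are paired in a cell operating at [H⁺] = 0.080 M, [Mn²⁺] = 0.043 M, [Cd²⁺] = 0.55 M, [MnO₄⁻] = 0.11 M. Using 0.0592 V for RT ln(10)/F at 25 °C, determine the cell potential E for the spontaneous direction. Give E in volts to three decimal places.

+1.789 V

MnO₄⁻/Mn²⁺ is the cathode (higher E°), Cd²⁺/Cd the anode: E°cell = +1.51 − (-0.37) = +1.88 V, n = 10.
Overall: 2 MnO₄⁻(aq) + 16 H⁺(aq) + 5 Cd(s) → 2 Mn²⁺(aq) + 8 H₂O(l) + 5 Cd²⁺(aq)
Q = [Mn²⁺]^2·[Cd²⁺]^5 / ([MnO₄⁻]^2·[H⁺]^16); log Q = 15.437.
E = E° − (0.0592/n) log Q = +1.88 − (0.0592/10)(15.437) = +1.789 V.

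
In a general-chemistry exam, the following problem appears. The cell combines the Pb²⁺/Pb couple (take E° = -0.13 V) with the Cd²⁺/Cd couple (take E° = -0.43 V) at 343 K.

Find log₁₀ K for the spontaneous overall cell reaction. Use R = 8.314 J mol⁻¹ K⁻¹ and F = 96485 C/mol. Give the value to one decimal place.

8.8

Cathode: Pb²⁺/Pb; anode: Cd²⁺/Cd. E°cell = (-0.13) − (-0.43) = +0.30 V, with n = 2.
ΔG° = −nFE° = −RT ln K, so ln K = nFE°/(RT) = (2)(96485)(+0.30) / ((8.314)(343)) = 20.301.
log₁₀ K = 20.301 / ln 10 = 8.8.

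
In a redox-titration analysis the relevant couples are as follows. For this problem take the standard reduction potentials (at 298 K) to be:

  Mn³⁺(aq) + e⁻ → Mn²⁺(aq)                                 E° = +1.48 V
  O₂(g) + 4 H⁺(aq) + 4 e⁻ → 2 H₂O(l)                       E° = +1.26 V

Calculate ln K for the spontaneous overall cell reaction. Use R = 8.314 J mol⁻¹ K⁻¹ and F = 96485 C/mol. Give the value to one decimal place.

Cathode: Mn³⁺/Mn²⁺; anode: O₂/H₂O. E°cell = (+1.48) − (+1.26) = +0.22 V, with n = 4.
ΔG° = −nFE° = −RT ln K, so ln K = nFE°/(RT) = (4)(96485)(+0.22) / ((8.314)(298)) = 34.270.

34.3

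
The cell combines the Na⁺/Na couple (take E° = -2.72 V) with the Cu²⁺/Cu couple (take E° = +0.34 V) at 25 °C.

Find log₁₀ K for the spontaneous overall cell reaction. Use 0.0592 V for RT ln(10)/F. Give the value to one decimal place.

103.4

Cathode: Cu²⁺/Cu; anode: Na⁺/Na. E°cell = +3.06 V, n = 2.
log K = nE°cell / 0.0592 = (2)(+3.06) / 0.0592 = 103.4.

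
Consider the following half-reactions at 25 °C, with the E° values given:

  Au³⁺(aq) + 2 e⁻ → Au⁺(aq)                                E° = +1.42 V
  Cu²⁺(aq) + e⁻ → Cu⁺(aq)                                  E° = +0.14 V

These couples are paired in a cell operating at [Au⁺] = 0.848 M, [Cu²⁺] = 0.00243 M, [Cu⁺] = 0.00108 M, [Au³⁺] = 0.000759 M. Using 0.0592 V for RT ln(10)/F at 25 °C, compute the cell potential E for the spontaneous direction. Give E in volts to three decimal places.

+1.169 V

Au³⁺/Au⁺ is the cathode (higher E°), Cu²⁺/Cu⁺ the anode: E°cell = +1.42 − (+0.14) = +1.28 V, n = 2.
Overall: Au³⁺(aq) + 2 Cu⁺(aq) → Au⁺(aq) + 2 Cu²⁺(aq)
Q = [Au⁺]·[Cu²⁺]^2 / ([Au³⁺]·[Cu⁺]^2); log Q = 3.753.
E = E° − (0.0592/n) log Q = +1.28 − (0.0592/2)(3.753) = +1.169 V.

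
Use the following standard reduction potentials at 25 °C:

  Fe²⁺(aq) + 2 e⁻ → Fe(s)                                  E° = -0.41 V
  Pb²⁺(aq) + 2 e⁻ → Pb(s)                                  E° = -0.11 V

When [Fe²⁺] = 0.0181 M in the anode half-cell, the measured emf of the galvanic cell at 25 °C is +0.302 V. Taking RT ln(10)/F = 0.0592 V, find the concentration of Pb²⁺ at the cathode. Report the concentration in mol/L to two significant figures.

0.021 M

Pb²⁺/Pb is the cathode, Fe²⁺/Fe the anode: E°cell = +0.30 V, n = 2.
Overall reaction: Pb²⁺(aq) + Fe(s) → Pb(s) + Fe²⁺(aq); Q = [Fe²⁺]^1/[Pb²⁺]^1.
From E = E° − (0.0592/n) log Q: log Q = (E° − E)·n/0.0592 = (+0.30 − (+0.302))·2/0.0592 = -0.0676.
So 1·log[Pb²⁺] = 1·log(0.0181) − log Q = -1.7423 − (-0.0676) = -1.6747; [Pb²⁺] = 10^(-1.6747) ≈ 0.021 M.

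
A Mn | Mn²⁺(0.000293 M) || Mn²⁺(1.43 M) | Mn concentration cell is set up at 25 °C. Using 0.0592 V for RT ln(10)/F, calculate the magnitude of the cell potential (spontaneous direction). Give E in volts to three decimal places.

For a concentration cell E°cell = 0. The 1.43 M side is the cathode (reduction is favoured where [Mn²⁺] is higher).
With n = 2, E = −(0.0592/2) log([Mn²⁺]ₐₙ/[Mn²⁺]꜀ₐₜ) = −(0.0592/2) log(0.000293/1.43) = −(0.0592/2)(-3.688) = +0.109 V.

+0.109 V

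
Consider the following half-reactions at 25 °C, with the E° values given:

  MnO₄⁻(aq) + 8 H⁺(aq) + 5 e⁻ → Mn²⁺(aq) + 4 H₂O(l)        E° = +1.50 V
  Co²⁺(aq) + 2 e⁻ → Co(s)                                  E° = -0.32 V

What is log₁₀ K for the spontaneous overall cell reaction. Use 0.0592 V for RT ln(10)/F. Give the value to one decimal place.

307.4

Cathode: MnO₄⁻/Mn²⁺; anode: Co²⁺/Co. E°cell = +1.82 V, n = 10.
log K = nE°cell / 0.0592 = (10)(+1.82) / 0.0592 = 307.4.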